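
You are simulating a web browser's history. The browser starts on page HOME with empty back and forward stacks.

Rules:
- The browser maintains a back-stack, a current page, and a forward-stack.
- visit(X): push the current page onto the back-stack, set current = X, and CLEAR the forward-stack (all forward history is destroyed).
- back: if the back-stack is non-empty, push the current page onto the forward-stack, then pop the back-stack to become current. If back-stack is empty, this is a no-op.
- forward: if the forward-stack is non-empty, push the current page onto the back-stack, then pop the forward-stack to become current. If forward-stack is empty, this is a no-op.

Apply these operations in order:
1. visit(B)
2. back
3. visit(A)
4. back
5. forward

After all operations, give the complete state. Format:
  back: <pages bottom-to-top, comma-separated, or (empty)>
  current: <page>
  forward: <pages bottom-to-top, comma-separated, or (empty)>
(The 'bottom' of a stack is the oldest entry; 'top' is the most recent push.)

After 1 (visit(B)): cur=B back=1 fwd=0
After 2 (back): cur=HOME back=0 fwd=1
After 3 (visit(A)): cur=A back=1 fwd=0
After 4 (back): cur=HOME back=0 fwd=1
After 5 (forward): cur=A back=1 fwd=0

Answer: back: HOME
current: A
forward: (empty)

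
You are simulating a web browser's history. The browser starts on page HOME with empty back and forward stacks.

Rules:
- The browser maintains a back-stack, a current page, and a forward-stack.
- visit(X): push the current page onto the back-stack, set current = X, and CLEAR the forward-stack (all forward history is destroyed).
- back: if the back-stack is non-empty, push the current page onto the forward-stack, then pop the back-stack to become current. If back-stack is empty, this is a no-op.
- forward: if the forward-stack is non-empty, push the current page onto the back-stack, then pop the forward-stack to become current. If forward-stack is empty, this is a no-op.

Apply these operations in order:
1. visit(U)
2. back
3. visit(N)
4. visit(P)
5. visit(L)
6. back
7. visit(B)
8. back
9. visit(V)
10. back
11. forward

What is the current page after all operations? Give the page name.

Answer: V

Derivation:
After 1 (visit(U)): cur=U back=1 fwd=0
After 2 (back): cur=HOME back=0 fwd=1
After 3 (visit(N)): cur=N back=1 fwd=0
After 4 (visit(P)): cur=P back=2 fwd=0
After 5 (visit(L)): cur=L back=3 fwd=0
After 6 (back): cur=P back=2 fwd=1
After 7 (visit(B)): cur=B back=3 fwd=0
After 8 (back): cur=P back=2 fwd=1
After 9 (visit(V)): cur=V back=3 fwd=0
After 10 (back): cur=P back=2 fwd=1
After 11 (forward): cur=V back=3 fwd=0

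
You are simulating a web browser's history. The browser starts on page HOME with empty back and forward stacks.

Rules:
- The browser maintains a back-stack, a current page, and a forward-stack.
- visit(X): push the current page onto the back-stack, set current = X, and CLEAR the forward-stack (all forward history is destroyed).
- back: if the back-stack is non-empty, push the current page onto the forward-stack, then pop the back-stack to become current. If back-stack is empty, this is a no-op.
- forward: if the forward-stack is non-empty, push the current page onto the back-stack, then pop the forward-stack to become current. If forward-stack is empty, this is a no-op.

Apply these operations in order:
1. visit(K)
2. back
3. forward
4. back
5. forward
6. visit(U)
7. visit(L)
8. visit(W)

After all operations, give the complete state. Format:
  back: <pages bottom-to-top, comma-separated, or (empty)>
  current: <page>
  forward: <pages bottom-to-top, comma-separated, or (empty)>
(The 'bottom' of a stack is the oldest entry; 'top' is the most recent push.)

Answer: back: HOME,K,U,L
current: W
forward: (empty)

Derivation:
After 1 (visit(K)): cur=K back=1 fwd=0
After 2 (back): cur=HOME back=0 fwd=1
After 3 (forward): cur=K back=1 fwd=0
After 4 (back): cur=HOME back=0 fwd=1
After 5 (forward): cur=K back=1 fwd=0
After 6 (visit(U)): cur=U back=2 fwd=0
After 7 (visit(L)): cur=L back=3 fwd=0
After 8 (visit(W)): cur=W back=4 fwd=0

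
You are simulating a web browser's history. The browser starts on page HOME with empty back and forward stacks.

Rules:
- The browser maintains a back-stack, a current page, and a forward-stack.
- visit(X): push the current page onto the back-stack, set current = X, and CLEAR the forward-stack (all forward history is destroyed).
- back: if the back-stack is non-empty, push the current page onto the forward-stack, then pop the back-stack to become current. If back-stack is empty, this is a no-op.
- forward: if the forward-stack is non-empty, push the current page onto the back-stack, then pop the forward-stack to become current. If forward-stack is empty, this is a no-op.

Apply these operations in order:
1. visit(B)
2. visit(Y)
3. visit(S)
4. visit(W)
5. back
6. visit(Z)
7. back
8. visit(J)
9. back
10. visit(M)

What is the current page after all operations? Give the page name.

After 1 (visit(B)): cur=B back=1 fwd=0
After 2 (visit(Y)): cur=Y back=2 fwd=0
After 3 (visit(S)): cur=S back=3 fwd=0
After 4 (visit(W)): cur=W back=4 fwd=0
After 5 (back): cur=S back=3 fwd=1
After 6 (visit(Z)): cur=Z back=4 fwd=0
After 7 (back): cur=S back=3 fwd=1
After 8 (visit(J)): cur=J back=4 fwd=0
After 9 (back): cur=S back=3 fwd=1
After 10 (visit(M)): cur=M back=4 fwd=0

Answer: M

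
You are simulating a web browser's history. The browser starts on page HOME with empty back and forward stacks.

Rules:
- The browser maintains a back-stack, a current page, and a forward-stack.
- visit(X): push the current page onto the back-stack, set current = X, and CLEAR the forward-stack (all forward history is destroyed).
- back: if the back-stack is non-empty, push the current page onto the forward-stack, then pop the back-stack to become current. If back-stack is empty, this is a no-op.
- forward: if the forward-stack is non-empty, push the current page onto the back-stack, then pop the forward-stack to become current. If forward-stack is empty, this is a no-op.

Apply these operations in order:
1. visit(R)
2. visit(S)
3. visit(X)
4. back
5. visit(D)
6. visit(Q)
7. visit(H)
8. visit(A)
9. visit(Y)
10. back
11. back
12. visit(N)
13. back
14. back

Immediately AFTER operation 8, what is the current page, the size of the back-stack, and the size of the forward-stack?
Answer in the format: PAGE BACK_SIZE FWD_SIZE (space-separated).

After 1 (visit(R)): cur=R back=1 fwd=0
After 2 (visit(S)): cur=S back=2 fwd=0
After 3 (visit(X)): cur=X back=3 fwd=0
After 4 (back): cur=S back=2 fwd=1
After 5 (visit(D)): cur=D back=3 fwd=0
After 6 (visit(Q)): cur=Q back=4 fwd=0
After 7 (visit(H)): cur=H back=5 fwd=0
After 8 (visit(A)): cur=A back=6 fwd=0

A 6 0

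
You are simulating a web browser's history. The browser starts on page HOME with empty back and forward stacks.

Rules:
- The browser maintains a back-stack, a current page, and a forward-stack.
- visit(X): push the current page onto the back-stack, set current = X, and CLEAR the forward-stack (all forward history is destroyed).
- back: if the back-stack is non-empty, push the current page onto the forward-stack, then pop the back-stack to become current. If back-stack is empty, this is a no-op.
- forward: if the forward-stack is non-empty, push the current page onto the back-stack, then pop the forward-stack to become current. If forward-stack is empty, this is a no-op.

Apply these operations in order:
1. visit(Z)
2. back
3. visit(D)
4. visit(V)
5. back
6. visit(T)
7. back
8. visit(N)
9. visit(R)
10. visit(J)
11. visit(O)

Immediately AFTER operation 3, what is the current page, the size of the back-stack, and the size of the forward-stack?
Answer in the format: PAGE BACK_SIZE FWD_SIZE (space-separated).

After 1 (visit(Z)): cur=Z back=1 fwd=0
After 2 (back): cur=HOME back=0 fwd=1
After 3 (visit(D)): cur=D back=1 fwd=0

D 1 0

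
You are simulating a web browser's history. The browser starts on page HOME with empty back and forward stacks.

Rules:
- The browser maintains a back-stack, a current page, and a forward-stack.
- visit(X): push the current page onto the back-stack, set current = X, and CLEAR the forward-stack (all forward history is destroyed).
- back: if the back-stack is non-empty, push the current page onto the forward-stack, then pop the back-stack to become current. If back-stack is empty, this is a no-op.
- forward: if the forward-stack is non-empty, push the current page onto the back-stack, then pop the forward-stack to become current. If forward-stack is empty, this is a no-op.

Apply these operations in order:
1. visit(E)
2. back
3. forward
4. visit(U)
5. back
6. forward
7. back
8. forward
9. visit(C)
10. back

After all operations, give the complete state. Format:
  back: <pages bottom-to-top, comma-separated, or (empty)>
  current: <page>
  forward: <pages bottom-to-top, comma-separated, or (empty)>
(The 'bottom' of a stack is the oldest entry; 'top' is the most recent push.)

Answer: back: HOME,E
current: U
forward: C

Derivation:
After 1 (visit(E)): cur=E back=1 fwd=0
After 2 (back): cur=HOME back=0 fwd=1
After 3 (forward): cur=E back=1 fwd=0
After 4 (visit(U)): cur=U back=2 fwd=0
After 5 (back): cur=E back=1 fwd=1
After 6 (forward): cur=U back=2 fwd=0
After 7 (back): cur=E back=1 fwd=1
After 8 (forward): cur=U back=2 fwd=0
After 9 (visit(C)): cur=C back=3 fwd=0
After 10 (back): cur=U back=2 fwd=1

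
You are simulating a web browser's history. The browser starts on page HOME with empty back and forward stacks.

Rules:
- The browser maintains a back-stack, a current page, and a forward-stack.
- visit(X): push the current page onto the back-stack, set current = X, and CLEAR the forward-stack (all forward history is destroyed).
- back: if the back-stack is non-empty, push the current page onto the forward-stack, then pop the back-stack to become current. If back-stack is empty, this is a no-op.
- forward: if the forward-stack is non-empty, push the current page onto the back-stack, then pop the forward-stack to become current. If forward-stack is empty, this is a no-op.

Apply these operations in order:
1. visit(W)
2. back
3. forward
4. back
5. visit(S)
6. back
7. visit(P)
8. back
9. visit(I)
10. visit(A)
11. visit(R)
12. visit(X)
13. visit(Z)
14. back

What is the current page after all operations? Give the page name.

After 1 (visit(W)): cur=W back=1 fwd=0
After 2 (back): cur=HOME back=0 fwd=1
After 3 (forward): cur=W back=1 fwd=0
After 4 (back): cur=HOME back=0 fwd=1
After 5 (visit(S)): cur=S back=1 fwd=0
After 6 (back): cur=HOME back=0 fwd=1
After 7 (visit(P)): cur=P back=1 fwd=0
After 8 (back): cur=HOME back=0 fwd=1
After 9 (visit(I)): cur=I back=1 fwd=0
After 10 (visit(A)): cur=A back=2 fwd=0
After 11 (visit(R)): cur=R back=3 fwd=0
After 12 (visit(X)): cur=X back=4 fwd=0
After 13 (visit(Z)): cur=Z back=5 fwd=0
After 14 (back): cur=X back=4 fwd=1

Answer: X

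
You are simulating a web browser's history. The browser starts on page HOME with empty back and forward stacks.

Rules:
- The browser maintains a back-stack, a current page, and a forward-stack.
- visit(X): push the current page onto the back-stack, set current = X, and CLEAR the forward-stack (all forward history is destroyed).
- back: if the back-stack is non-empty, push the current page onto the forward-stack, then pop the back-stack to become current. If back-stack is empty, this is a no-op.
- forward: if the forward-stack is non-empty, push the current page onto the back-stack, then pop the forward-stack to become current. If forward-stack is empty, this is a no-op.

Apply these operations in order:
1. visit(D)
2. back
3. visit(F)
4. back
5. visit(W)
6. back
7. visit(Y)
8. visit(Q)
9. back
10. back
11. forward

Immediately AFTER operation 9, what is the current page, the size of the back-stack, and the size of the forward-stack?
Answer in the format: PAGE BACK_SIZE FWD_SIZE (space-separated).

After 1 (visit(D)): cur=D back=1 fwd=0
After 2 (back): cur=HOME back=0 fwd=1
After 3 (visit(F)): cur=F back=1 fwd=0
After 4 (back): cur=HOME back=0 fwd=1
After 5 (visit(W)): cur=W back=1 fwd=0
After 6 (back): cur=HOME back=0 fwd=1
After 7 (visit(Y)): cur=Y back=1 fwd=0
After 8 (visit(Q)): cur=Q back=2 fwd=0
After 9 (back): cur=Y back=1 fwd=1

Y 1 1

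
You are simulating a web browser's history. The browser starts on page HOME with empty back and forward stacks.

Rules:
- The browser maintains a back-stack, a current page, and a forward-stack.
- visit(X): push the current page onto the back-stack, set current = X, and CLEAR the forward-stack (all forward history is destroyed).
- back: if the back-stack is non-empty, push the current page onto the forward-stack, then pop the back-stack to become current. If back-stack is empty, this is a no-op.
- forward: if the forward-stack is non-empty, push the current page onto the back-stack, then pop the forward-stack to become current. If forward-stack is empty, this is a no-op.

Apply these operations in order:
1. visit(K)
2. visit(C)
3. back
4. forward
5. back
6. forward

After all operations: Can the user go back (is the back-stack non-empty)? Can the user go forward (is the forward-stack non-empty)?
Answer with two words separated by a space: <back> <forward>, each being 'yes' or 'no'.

After 1 (visit(K)): cur=K back=1 fwd=0
After 2 (visit(C)): cur=C back=2 fwd=0
After 3 (back): cur=K back=1 fwd=1
After 4 (forward): cur=C back=2 fwd=0
After 5 (back): cur=K back=1 fwd=1
After 6 (forward): cur=C back=2 fwd=0

Answer: yes no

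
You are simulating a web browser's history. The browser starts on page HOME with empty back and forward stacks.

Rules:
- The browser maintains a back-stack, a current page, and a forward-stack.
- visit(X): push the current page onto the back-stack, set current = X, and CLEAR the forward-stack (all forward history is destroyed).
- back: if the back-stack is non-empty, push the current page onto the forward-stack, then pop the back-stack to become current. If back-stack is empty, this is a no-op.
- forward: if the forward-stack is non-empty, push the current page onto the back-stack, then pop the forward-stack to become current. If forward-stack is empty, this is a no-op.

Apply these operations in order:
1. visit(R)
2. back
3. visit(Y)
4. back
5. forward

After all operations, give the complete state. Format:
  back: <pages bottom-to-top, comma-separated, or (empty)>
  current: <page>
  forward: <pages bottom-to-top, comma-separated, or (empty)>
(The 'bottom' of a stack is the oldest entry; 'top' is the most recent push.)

After 1 (visit(R)): cur=R back=1 fwd=0
After 2 (back): cur=HOME back=0 fwd=1
After 3 (visit(Y)): cur=Y back=1 fwd=0
After 4 (back): cur=HOME back=0 fwd=1
After 5 (forward): cur=Y back=1 fwd=0

Answer: back: HOME
current: Y
forward: (empty)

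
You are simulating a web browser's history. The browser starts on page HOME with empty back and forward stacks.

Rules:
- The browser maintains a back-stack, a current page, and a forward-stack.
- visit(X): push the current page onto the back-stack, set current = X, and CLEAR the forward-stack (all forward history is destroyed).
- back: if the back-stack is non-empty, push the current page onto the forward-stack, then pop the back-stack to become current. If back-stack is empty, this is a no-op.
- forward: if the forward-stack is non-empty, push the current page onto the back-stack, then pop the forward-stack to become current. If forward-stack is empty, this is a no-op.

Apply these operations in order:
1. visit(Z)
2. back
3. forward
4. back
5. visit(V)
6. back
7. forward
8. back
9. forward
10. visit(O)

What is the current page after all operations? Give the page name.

Answer: O

Derivation:
After 1 (visit(Z)): cur=Z back=1 fwd=0
After 2 (back): cur=HOME back=0 fwd=1
After 3 (forward): cur=Z back=1 fwd=0
After 4 (back): cur=HOME back=0 fwd=1
After 5 (visit(V)): cur=V back=1 fwd=0
After 6 (back): cur=HOME back=0 fwd=1
After 7 (forward): cur=V back=1 fwd=0
After 8 (back): cur=HOME back=0 fwd=1
After 9 (forward): cur=V back=1 fwd=0
After 10 (visit(O)): cur=O back=2 fwd=0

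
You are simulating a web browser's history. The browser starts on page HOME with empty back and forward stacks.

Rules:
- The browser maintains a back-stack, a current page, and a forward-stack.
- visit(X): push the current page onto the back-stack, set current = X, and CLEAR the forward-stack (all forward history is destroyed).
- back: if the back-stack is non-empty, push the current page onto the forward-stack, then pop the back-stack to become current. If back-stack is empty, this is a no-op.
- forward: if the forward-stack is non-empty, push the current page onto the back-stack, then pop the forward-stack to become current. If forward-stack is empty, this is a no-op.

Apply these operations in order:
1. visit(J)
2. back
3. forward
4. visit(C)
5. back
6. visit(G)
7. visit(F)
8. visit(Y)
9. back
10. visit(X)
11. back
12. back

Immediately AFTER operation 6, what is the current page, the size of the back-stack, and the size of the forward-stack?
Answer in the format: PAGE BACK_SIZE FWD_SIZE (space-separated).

After 1 (visit(J)): cur=J back=1 fwd=0
After 2 (back): cur=HOME back=0 fwd=1
After 3 (forward): cur=J back=1 fwd=0
After 4 (visit(C)): cur=C back=2 fwd=0
After 5 (back): cur=J back=1 fwd=1
After 6 (visit(G)): cur=G back=2 fwd=0

G 2 0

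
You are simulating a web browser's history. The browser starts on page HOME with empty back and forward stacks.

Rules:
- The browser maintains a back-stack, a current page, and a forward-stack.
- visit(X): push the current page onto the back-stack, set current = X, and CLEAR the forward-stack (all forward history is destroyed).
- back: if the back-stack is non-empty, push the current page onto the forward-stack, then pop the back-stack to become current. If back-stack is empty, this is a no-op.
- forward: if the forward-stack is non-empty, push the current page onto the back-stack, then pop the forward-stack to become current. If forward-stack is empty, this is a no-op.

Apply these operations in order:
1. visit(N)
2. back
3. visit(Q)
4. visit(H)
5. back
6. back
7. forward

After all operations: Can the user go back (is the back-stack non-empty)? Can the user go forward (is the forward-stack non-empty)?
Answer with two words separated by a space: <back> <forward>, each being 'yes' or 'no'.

After 1 (visit(N)): cur=N back=1 fwd=0
After 2 (back): cur=HOME back=0 fwd=1
After 3 (visit(Q)): cur=Q back=1 fwd=0
After 4 (visit(H)): cur=H back=2 fwd=0
After 5 (back): cur=Q back=1 fwd=1
After 6 (back): cur=HOME back=0 fwd=2
After 7 (forward): cur=Q back=1 fwd=1

Answer: yes yes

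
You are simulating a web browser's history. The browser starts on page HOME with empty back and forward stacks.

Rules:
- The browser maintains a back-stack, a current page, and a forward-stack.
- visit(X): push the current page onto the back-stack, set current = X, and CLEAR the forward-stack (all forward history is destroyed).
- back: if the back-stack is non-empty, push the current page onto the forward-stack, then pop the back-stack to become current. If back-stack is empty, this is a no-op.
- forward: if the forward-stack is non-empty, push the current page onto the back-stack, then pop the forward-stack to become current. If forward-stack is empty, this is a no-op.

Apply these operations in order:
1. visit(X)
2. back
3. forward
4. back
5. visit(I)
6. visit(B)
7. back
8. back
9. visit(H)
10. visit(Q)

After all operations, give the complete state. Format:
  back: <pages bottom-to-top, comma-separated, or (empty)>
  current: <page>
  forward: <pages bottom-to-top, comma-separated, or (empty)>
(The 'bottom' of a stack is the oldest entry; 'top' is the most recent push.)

Answer: back: HOME,H
current: Q
forward: (empty)

Derivation:
After 1 (visit(X)): cur=X back=1 fwd=0
After 2 (back): cur=HOME back=0 fwd=1
After 3 (forward): cur=X back=1 fwd=0
After 4 (back): cur=HOME back=0 fwd=1
After 5 (visit(I)): cur=I back=1 fwd=0
After 6 (visit(B)): cur=B back=2 fwd=0
After 7 (back): cur=I back=1 fwd=1
After 8 (back): cur=HOME back=0 fwd=2
After 9 (visit(H)): cur=H back=1 fwd=0
After 10 (visit(Q)): cur=Q back=2 fwd=0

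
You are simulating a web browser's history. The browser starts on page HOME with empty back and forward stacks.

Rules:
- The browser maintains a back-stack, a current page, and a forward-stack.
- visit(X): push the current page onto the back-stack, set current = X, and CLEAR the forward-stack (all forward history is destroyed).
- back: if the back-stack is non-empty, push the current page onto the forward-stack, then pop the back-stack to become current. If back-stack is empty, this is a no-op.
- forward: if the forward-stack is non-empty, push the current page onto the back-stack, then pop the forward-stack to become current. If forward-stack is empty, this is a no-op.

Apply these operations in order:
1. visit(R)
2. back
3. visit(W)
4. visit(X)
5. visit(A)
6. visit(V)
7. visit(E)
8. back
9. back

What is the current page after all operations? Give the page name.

After 1 (visit(R)): cur=R back=1 fwd=0
After 2 (back): cur=HOME back=0 fwd=1
After 3 (visit(W)): cur=W back=1 fwd=0
After 4 (visit(X)): cur=X back=2 fwd=0
After 5 (visit(A)): cur=A back=3 fwd=0
After 6 (visit(V)): cur=V back=4 fwd=0
After 7 (visit(E)): cur=E back=5 fwd=0
After 8 (back): cur=V back=4 fwd=1
After 9 (back): cur=A back=3 fwd=2

Answer: A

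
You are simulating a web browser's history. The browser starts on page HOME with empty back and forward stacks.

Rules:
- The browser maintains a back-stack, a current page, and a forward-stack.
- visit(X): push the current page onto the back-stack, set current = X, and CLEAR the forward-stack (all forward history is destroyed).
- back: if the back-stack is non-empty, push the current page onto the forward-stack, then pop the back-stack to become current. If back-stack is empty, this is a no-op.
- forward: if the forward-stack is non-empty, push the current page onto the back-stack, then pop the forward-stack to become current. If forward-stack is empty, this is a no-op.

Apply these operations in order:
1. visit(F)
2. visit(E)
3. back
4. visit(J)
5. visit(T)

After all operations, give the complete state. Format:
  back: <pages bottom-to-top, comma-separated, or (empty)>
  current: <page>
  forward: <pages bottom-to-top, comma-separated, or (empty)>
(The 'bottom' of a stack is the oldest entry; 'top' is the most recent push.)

After 1 (visit(F)): cur=F back=1 fwd=0
After 2 (visit(E)): cur=E back=2 fwd=0
After 3 (back): cur=F back=1 fwd=1
After 4 (visit(J)): cur=J back=2 fwd=0
After 5 (visit(T)): cur=T back=3 fwd=0

Answer: back: HOME,F,J
current: T
forward: (empty)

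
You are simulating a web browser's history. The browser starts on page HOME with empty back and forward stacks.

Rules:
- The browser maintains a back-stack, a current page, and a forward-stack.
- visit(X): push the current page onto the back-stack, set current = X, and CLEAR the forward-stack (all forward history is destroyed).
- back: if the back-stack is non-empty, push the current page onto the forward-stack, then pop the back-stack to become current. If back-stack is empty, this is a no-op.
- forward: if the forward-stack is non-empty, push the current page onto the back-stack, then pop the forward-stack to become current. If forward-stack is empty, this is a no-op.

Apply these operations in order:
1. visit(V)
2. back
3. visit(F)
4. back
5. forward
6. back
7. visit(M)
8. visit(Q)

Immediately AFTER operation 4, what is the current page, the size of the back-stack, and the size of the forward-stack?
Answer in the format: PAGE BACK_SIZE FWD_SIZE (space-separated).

After 1 (visit(V)): cur=V back=1 fwd=0
After 2 (back): cur=HOME back=0 fwd=1
After 3 (visit(F)): cur=F back=1 fwd=0
After 4 (back): cur=HOME back=0 fwd=1

HOME 0 1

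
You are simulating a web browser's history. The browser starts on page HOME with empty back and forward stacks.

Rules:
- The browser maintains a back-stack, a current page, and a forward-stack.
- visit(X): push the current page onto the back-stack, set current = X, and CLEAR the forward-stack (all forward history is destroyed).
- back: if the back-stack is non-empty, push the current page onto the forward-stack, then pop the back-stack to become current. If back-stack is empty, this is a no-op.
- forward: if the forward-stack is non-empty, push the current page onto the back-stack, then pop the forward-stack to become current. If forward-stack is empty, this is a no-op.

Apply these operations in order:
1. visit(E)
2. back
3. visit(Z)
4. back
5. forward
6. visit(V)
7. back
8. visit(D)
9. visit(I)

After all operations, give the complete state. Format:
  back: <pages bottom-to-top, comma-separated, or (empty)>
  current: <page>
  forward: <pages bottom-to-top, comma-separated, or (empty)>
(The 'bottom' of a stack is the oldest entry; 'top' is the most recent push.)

Answer: back: HOME,Z,D
current: I
forward: (empty)

Derivation:
After 1 (visit(E)): cur=E back=1 fwd=0
After 2 (back): cur=HOME back=0 fwd=1
After 3 (visit(Z)): cur=Z back=1 fwd=0
After 4 (back): cur=HOME back=0 fwd=1
After 5 (forward): cur=Z back=1 fwd=0
After 6 (visit(V)): cur=V back=2 fwd=0
After 7 (back): cur=Z back=1 fwd=1
After 8 (visit(D)): cur=D back=2 fwd=0
After 9 (visit(I)): cur=I back=3 fwd=0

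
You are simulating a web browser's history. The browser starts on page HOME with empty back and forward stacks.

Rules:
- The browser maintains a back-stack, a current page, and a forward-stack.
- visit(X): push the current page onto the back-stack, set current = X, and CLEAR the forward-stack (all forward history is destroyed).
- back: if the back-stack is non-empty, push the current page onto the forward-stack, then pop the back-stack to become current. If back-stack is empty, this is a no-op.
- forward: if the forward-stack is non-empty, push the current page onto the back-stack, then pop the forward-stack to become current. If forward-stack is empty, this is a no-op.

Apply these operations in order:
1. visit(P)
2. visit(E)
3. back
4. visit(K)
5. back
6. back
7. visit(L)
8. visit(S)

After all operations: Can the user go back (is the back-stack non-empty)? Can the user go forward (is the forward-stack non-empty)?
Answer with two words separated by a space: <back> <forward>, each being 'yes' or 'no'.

After 1 (visit(P)): cur=P back=1 fwd=0
After 2 (visit(E)): cur=E back=2 fwd=0
After 3 (back): cur=P back=1 fwd=1
After 4 (visit(K)): cur=K back=2 fwd=0
After 5 (back): cur=P back=1 fwd=1
After 6 (back): cur=HOME back=0 fwd=2
After 7 (visit(L)): cur=L back=1 fwd=0
After 8 (visit(S)): cur=S back=2 fwd=0

Answer: yes no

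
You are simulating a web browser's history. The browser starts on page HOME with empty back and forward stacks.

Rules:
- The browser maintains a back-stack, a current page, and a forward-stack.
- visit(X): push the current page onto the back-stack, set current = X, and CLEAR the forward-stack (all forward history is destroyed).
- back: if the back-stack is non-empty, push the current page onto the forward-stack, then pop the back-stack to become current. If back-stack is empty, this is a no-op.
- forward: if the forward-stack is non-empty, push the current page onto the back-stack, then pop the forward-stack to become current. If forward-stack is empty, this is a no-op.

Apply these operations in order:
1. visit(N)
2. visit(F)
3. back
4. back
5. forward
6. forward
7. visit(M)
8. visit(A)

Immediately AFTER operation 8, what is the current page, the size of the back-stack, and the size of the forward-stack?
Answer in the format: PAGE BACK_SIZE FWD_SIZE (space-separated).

After 1 (visit(N)): cur=N back=1 fwd=0
After 2 (visit(F)): cur=F back=2 fwd=0
After 3 (back): cur=N back=1 fwd=1
After 4 (back): cur=HOME back=0 fwd=2
After 5 (forward): cur=N back=1 fwd=1
After 6 (forward): cur=F back=2 fwd=0
After 7 (visit(M)): cur=M back=3 fwd=0
After 8 (visit(A)): cur=A back=4 fwd=0

A 4 0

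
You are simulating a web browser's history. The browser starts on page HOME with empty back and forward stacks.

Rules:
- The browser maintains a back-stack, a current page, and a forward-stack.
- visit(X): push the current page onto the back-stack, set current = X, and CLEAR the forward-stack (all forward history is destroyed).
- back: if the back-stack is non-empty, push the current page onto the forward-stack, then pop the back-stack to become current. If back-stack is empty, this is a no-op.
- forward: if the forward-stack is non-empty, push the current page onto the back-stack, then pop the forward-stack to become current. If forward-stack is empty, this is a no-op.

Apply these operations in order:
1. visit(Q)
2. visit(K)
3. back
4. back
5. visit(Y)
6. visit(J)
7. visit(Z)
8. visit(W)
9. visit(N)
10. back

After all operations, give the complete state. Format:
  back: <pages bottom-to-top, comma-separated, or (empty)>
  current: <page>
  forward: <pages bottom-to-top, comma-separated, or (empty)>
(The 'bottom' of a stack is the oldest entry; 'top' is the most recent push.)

Answer: back: HOME,Y,J,Z
current: W
forward: N

Derivation:
After 1 (visit(Q)): cur=Q back=1 fwd=0
After 2 (visit(K)): cur=K back=2 fwd=0
After 3 (back): cur=Q back=1 fwd=1
After 4 (back): cur=HOME back=0 fwd=2
After 5 (visit(Y)): cur=Y back=1 fwd=0
After 6 (visit(J)): cur=J back=2 fwd=0
After 7 (visit(Z)): cur=Z back=3 fwd=0
After 8 (visit(W)): cur=W back=4 fwd=0
After 9 (visit(N)): cur=N back=5 fwd=0
After 10 (back): cur=W back=4 fwd=1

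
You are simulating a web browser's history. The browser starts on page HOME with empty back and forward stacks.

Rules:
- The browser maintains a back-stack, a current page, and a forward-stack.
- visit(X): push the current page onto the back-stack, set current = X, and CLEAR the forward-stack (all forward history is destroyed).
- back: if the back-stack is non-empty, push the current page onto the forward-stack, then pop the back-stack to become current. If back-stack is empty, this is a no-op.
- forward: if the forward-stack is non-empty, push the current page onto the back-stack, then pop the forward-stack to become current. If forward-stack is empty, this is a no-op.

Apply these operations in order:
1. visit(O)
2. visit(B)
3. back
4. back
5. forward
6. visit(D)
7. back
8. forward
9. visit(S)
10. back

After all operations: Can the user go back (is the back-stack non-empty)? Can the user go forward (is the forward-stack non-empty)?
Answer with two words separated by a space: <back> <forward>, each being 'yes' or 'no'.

Answer: yes yes

Derivation:
After 1 (visit(O)): cur=O back=1 fwd=0
After 2 (visit(B)): cur=B back=2 fwd=0
After 3 (back): cur=O back=1 fwd=1
After 4 (back): cur=HOME back=0 fwd=2
After 5 (forward): cur=O back=1 fwd=1
After 6 (visit(D)): cur=D back=2 fwd=0
After 7 (back): cur=O back=1 fwd=1
After 8 (forward): cur=D back=2 fwd=0
After 9 (visit(S)): cur=S back=3 fwd=0
After 10 (back): cur=D back=2 fwd=1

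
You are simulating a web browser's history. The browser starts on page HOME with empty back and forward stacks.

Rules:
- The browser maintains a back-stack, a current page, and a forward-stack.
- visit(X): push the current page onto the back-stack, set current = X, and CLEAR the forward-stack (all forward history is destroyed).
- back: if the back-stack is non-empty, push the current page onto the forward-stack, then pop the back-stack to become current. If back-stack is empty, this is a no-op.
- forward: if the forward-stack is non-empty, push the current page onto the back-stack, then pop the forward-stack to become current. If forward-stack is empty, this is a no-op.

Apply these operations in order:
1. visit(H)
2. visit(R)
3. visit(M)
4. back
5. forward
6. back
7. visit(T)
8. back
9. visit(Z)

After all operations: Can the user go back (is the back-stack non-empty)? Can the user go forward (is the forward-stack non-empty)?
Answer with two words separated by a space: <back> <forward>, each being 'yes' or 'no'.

Answer: yes no

Derivation:
After 1 (visit(H)): cur=H back=1 fwd=0
After 2 (visit(R)): cur=R back=2 fwd=0
After 3 (visit(M)): cur=M back=3 fwd=0
After 4 (back): cur=R back=2 fwd=1
After 5 (forward): cur=M back=3 fwd=0
After 6 (back): cur=R back=2 fwd=1
After 7 (visit(T)): cur=T back=3 fwd=0
After 8 (back): cur=R back=2 fwd=1
After 9 (visit(Z)): cur=Z back=3 fwd=0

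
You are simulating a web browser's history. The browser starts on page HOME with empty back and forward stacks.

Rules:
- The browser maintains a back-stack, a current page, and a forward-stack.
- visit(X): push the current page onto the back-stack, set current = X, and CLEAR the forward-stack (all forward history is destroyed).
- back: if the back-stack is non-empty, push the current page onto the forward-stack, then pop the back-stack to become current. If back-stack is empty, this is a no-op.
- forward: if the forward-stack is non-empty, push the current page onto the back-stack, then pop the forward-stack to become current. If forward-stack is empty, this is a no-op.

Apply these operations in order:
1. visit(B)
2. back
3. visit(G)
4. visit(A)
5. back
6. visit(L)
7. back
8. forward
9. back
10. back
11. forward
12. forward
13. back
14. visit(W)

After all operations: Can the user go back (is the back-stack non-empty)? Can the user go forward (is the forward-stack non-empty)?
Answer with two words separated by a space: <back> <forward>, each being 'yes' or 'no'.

Answer: yes no

Derivation:
After 1 (visit(B)): cur=B back=1 fwd=0
After 2 (back): cur=HOME back=0 fwd=1
After 3 (visit(G)): cur=G back=1 fwd=0
After 4 (visit(A)): cur=A back=2 fwd=0
After 5 (back): cur=G back=1 fwd=1
After 6 (visit(L)): cur=L back=2 fwd=0
After 7 (back): cur=G back=1 fwd=1
After 8 (forward): cur=L back=2 fwd=0
After 9 (back): cur=G back=1 fwd=1
After 10 (back): cur=HOME back=0 fwd=2
After 11 (forward): cur=G back=1 fwd=1
After 12 (forward): cur=L back=2 fwd=0
After 13 (back): cur=G back=1 fwd=1
After 14 (visit(W)): cur=W back=2 fwd=0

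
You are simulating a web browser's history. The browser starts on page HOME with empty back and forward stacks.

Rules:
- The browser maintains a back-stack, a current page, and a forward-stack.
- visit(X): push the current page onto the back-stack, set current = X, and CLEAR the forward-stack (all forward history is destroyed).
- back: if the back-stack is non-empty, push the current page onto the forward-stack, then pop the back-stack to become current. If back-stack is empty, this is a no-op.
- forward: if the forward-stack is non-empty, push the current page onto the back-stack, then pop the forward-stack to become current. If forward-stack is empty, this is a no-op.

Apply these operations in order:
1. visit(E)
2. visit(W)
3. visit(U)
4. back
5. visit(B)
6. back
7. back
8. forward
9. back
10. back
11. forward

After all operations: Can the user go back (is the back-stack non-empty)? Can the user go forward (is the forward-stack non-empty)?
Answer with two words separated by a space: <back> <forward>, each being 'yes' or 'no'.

Answer: yes yes

Derivation:
After 1 (visit(E)): cur=E back=1 fwd=0
After 2 (visit(W)): cur=W back=2 fwd=0
After 3 (visit(U)): cur=U back=3 fwd=0
After 4 (back): cur=W back=2 fwd=1
After 5 (visit(B)): cur=B back=3 fwd=0
After 6 (back): cur=W back=2 fwd=1
After 7 (back): cur=E back=1 fwd=2
After 8 (forward): cur=W back=2 fwd=1
After 9 (back): cur=E back=1 fwd=2
After 10 (back): cur=HOME back=0 fwd=3
After 11 (forward): cur=E back=1 fwd=2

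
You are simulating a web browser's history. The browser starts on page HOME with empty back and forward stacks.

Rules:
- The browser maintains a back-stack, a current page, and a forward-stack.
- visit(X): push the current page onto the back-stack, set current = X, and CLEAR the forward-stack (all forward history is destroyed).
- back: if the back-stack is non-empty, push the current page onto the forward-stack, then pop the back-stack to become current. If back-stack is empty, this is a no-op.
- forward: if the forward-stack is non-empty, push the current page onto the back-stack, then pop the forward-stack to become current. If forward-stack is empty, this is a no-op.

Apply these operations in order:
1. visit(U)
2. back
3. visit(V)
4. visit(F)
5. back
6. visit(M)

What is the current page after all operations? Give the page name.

After 1 (visit(U)): cur=U back=1 fwd=0
After 2 (back): cur=HOME back=0 fwd=1
After 3 (visit(V)): cur=V back=1 fwd=0
After 4 (visit(F)): cur=F back=2 fwd=0
After 5 (back): cur=V back=1 fwd=1
After 6 (visit(M)): cur=M back=2 fwd=0

Answer: M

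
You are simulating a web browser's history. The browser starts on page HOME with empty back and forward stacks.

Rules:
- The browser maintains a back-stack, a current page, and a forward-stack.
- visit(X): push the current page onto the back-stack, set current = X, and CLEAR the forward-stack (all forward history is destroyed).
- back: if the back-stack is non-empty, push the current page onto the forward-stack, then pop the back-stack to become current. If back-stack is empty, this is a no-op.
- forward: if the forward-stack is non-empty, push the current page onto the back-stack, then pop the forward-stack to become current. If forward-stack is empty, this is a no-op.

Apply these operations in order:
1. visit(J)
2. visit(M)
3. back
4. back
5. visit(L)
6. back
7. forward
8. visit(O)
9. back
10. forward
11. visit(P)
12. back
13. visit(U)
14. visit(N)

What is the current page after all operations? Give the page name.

After 1 (visit(J)): cur=J back=1 fwd=0
After 2 (visit(M)): cur=M back=2 fwd=0
After 3 (back): cur=J back=1 fwd=1
After 4 (back): cur=HOME back=0 fwd=2
After 5 (visit(L)): cur=L back=1 fwd=0
After 6 (back): cur=HOME back=0 fwd=1
After 7 (forward): cur=L back=1 fwd=0
After 8 (visit(O)): cur=O back=2 fwd=0
After 9 (back): cur=L back=1 fwd=1
After 10 (forward): cur=O back=2 fwd=0
After 11 (visit(P)): cur=P back=3 fwd=0
After 12 (back): cur=O back=2 fwd=1
After 13 (visit(U)): cur=U back=3 fwd=0
After 14 (visit(N)): cur=N back=4 fwd=0

Answer: N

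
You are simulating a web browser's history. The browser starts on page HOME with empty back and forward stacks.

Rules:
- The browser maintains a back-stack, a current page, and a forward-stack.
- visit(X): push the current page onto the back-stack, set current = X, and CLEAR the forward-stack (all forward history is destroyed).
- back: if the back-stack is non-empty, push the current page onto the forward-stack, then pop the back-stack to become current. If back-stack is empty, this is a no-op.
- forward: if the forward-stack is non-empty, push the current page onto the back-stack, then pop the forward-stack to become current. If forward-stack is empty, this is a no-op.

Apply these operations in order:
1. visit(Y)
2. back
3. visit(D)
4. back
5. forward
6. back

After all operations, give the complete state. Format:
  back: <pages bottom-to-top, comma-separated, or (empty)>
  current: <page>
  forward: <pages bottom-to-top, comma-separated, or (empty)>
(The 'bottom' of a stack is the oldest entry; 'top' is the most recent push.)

After 1 (visit(Y)): cur=Y back=1 fwd=0
After 2 (back): cur=HOME back=0 fwd=1
After 3 (visit(D)): cur=D back=1 fwd=0
After 4 (back): cur=HOME back=0 fwd=1
After 5 (forward): cur=D back=1 fwd=0
After 6 (back): cur=HOME back=0 fwd=1

Answer: back: (empty)
current: HOME
forward: D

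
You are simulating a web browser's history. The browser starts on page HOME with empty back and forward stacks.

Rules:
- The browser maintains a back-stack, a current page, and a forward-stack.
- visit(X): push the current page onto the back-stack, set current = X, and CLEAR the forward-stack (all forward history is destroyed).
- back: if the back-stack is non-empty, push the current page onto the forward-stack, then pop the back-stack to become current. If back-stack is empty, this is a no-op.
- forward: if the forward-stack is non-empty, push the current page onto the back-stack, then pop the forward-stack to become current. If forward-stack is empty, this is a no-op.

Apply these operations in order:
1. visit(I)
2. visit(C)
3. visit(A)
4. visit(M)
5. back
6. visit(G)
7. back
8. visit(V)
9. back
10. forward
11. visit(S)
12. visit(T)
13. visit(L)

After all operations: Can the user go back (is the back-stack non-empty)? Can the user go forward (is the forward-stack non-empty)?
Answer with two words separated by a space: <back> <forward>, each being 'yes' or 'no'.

Answer: yes no

Derivation:
After 1 (visit(I)): cur=I back=1 fwd=0
After 2 (visit(C)): cur=C back=2 fwd=0
After 3 (visit(A)): cur=A back=3 fwd=0
After 4 (visit(M)): cur=M back=4 fwd=0
After 5 (back): cur=A back=3 fwd=1
After 6 (visit(G)): cur=G back=4 fwd=0
After 7 (back): cur=A back=3 fwd=1
After 8 (visit(V)): cur=V back=4 fwd=0
After 9 (back): cur=A back=3 fwd=1
After 10 (forward): cur=V back=4 fwd=0
After 11 (visit(S)): cur=S back=5 fwd=0
After 12 (visit(T)): cur=T back=6 fwd=0
After 13 (visit(L)): cur=L back=7 fwd=0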